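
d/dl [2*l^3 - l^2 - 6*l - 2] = 6*l^2 - 2*l - 6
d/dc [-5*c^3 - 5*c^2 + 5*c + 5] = -15*c^2 - 10*c + 5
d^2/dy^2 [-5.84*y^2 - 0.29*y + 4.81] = -11.6800000000000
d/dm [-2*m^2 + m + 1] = 1 - 4*m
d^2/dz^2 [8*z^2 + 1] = 16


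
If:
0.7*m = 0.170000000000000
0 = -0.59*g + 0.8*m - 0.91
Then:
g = -1.21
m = 0.24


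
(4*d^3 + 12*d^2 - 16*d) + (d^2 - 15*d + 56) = 4*d^3 + 13*d^2 - 31*d + 56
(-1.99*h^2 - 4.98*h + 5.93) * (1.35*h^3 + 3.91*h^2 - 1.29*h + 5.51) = -2.6865*h^5 - 14.5039*h^4 - 8.8992*h^3 + 18.6456*h^2 - 35.0895*h + 32.6743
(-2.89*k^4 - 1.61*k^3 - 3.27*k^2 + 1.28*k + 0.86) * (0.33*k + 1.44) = -0.9537*k^5 - 4.6929*k^4 - 3.3975*k^3 - 4.2864*k^2 + 2.127*k + 1.2384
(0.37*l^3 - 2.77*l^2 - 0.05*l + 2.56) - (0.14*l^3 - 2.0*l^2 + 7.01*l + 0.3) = 0.23*l^3 - 0.77*l^2 - 7.06*l + 2.26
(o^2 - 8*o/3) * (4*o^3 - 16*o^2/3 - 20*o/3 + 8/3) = 4*o^5 - 16*o^4 + 68*o^3/9 + 184*o^2/9 - 64*o/9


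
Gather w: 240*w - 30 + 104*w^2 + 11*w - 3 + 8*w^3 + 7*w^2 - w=8*w^3 + 111*w^2 + 250*w - 33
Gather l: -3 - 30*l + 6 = 3 - 30*l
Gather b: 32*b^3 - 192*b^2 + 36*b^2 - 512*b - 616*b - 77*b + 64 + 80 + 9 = 32*b^3 - 156*b^2 - 1205*b + 153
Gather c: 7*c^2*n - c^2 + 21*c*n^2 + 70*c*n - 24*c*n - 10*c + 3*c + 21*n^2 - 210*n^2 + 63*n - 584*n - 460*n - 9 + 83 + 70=c^2*(7*n - 1) + c*(21*n^2 + 46*n - 7) - 189*n^2 - 981*n + 144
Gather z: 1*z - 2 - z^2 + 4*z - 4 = -z^2 + 5*z - 6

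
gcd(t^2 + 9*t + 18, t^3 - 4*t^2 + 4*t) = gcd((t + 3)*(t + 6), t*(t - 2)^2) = 1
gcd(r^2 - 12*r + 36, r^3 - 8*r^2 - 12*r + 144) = r^2 - 12*r + 36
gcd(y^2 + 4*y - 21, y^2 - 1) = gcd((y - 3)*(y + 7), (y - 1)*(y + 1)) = 1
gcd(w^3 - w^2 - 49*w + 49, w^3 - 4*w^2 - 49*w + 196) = w^2 - 49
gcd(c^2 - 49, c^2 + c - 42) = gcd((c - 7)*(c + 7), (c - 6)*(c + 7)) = c + 7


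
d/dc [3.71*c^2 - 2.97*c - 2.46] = 7.42*c - 2.97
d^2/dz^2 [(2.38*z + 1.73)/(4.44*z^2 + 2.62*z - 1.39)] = ((2.38*z + 1.73)*(8.88*z + 2.62)*(17.76*z + 5.24) - (63.4032*z + 27.8336)*(4.44*z^2 + 2.62*z - 1.39))/(4.44*z^2 + 2.62*z - 1.39)^3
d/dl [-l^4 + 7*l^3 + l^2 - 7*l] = -4*l^3 + 21*l^2 + 2*l - 7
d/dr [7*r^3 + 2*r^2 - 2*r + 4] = 21*r^2 + 4*r - 2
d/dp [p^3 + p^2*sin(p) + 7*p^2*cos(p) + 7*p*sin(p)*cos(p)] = -7*p^2*sin(p) + p^2*cos(p) + 3*p^2 + 2*p*sin(p) + 14*p*cos(p) + 7*p*cos(2*p) + 7*sin(2*p)/2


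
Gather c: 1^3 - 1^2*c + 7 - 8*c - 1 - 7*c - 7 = -16*c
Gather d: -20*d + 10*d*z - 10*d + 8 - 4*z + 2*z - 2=d*(10*z - 30) - 2*z + 6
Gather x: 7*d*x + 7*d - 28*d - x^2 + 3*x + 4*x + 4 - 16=-21*d - x^2 + x*(7*d + 7) - 12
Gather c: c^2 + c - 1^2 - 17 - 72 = c^2 + c - 90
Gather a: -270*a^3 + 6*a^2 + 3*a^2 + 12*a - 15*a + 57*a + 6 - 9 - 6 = -270*a^3 + 9*a^2 + 54*a - 9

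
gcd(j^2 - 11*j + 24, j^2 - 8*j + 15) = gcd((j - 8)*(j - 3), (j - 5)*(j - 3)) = j - 3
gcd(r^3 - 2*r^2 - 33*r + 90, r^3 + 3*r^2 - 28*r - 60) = r^2 + r - 30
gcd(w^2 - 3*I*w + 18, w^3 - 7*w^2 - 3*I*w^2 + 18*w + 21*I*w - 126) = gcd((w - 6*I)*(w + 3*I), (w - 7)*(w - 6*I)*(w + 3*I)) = w^2 - 3*I*w + 18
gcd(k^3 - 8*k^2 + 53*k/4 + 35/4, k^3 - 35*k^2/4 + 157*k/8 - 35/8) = k^2 - 17*k/2 + 35/2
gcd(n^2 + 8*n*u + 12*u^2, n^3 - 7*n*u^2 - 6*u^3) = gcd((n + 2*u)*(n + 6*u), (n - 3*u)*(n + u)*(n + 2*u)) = n + 2*u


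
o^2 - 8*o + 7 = (o - 7)*(o - 1)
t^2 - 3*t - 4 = (t - 4)*(t + 1)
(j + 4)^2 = j^2 + 8*j + 16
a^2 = a^2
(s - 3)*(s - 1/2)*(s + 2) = s^3 - 3*s^2/2 - 11*s/2 + 3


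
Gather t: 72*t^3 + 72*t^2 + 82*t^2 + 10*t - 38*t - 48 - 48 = 72*t^3 + 154*t^2 - 28*t - 96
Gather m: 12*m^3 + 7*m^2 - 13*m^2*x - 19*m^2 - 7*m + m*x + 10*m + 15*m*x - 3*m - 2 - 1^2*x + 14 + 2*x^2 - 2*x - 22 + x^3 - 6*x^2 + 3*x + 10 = 12*m^3 + m^2*(-13*x - 12) + 16*m*x + x^3 - 4*x^2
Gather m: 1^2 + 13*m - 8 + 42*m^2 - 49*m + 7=42*m^2 - 36*m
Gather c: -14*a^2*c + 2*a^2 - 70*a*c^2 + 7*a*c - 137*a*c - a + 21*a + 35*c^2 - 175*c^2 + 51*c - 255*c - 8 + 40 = 2*a^2 + 20*a + c^2*(-70*a - 140) + c*(-14*a^2 - 130*a - 204) + 32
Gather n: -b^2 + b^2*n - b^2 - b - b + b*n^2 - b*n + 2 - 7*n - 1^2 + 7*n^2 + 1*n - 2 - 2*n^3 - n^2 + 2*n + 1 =-2*b^2 - 2*b - 2*n^3 + n^2*(b + 6) + n*(b^2 - b - 4)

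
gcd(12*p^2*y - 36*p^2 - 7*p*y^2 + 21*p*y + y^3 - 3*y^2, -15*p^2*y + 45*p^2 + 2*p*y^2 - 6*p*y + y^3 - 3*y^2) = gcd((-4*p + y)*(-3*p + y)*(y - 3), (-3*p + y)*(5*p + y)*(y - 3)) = -3*p*y + 9*p + y^2 - 3*y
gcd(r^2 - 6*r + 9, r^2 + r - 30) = 1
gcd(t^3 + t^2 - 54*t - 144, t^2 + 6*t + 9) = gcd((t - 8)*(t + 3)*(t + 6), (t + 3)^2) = t + 3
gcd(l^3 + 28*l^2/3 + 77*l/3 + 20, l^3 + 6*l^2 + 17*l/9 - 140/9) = l + 5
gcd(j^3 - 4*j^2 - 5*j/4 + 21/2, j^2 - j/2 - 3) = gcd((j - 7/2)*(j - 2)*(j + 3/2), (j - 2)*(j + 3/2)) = j^2 - j/2 - 3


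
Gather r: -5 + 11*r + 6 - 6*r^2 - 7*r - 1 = -6*r^2 + 4*r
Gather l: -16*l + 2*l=-14*l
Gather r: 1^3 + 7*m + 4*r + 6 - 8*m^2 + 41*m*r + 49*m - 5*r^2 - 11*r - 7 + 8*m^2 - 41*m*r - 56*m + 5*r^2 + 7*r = 0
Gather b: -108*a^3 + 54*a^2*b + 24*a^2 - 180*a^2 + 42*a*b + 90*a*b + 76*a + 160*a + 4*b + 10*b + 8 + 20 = -108*a^3 - 156*a^2 + 236*a + b*(54*a^2 + 132*a + 14) + 28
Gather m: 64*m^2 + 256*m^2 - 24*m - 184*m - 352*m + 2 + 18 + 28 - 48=320*m^2 - 560*m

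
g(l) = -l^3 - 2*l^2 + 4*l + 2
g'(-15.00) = -611.00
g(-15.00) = 2867.00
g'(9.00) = -275.00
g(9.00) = -853.00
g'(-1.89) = 0.84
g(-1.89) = -5.95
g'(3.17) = -38.83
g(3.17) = -37.27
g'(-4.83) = -46.67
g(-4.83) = 48.70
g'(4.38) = -71.07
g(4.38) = -102.88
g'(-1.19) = 4.51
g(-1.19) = -3.91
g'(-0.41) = 5.14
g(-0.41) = 0.09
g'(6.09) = -131.62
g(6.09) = -273.68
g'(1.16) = -4.68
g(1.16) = 2.39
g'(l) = -3*l^2 - 4*l + 4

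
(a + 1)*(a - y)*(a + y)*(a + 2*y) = a^4 + 2*a^3*y + a^3 - a^2*y^2 + 2*a^2*y - 2*a*y^3 - a*y^2 - 2*y^3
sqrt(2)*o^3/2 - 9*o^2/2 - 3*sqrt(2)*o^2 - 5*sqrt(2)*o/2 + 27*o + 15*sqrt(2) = (o - 6)*(o - 5*sqrt(2))*(sqrt(2)*o/2 + 1/2)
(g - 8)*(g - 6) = g^2 - 14*g + 48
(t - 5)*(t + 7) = t^2 + 2*t - 35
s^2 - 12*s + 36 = (s - 6)^2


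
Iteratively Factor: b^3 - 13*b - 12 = (b + 3)*(b^2 - 3*b - 4) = (b - 4)*(b + 3)*(b + 1)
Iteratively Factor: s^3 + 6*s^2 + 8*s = (s + 2)*(s^2 + 4*s) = (s + 2)*(s + 4)*(s)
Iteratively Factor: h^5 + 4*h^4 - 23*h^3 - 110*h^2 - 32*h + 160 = (h - 1)*(h^4 + 5*h^3 - 18*h^2 - 128*h - 160) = (h - 1)*(h + 4)*(h^3 + h^2 - 22*h - 40) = (h - 5)*(h - 1)*(h + 4)*(h^2 + 6*h + 8) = (h - 5)*(h - 1)*(h + 4)^2*(h + 2)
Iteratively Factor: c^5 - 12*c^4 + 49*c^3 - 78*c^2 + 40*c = (c - 5)*(c^4 - 7*c^3 + 14*c^2 - 8*c) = (c - 5)*(c - 4)*(c^3 - 3*c^2 + 2*c) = c*(c - 5)*(c - 4)*(c^2 - 3*c + 2) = c*(c - 5)*(c - 4)*(c - 1)*(c - 2)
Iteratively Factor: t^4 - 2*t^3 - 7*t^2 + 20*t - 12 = (t - 2)*(t^3 - 7*t + 6) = (t - 2)*(t + 3)*(t^2 - 3*t + 2) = (t - 2)^2*(t + 3)*(t - 1)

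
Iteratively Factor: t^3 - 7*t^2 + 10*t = (t - 2)*(t^2 - 5*t) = t*(t - 2)*(t - 5)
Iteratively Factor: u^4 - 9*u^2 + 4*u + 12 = (u + 3)*(u^3 - 3*u^2 + 4) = (u - 2)*(u + 3)*(u^2 - u - 2) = (u - 2)*(u + 1)*(u + 3)*(u - 2)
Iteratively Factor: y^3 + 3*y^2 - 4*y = (y + 4)*(y^2 - y) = (y - 1)*(y + 4)*(y)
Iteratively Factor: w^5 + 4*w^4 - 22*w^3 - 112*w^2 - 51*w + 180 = (w - 1)*(w^4 + 5*w^3 - 17*w^2 - 129*w - 180) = (w - 1)*(w + 4)*(w^3 + w^2 - 21*w - 45) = (w - 5)*(w - 1)*(w + 4)*(w^2 + 6*w + 9) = (w - 5)*(w - 1)*(w + 3)*(w + 4)*(w + 3)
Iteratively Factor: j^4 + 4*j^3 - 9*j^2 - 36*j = (j)*(j^3 + 4*j^2 - 9*j - 36) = j*(j + 3)*(j^2 + j - 12) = j*(j - 3)*(j + 3)*(j + 4)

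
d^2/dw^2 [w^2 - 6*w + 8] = 2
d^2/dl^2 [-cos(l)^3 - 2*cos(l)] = (5 - 9*sin(l)^2)*cos(l)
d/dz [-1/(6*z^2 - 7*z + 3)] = (12*z - 7)/(6*z^2 - 7*z + 3)^2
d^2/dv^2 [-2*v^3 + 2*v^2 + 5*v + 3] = 4 - 12*v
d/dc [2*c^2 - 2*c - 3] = 4*c - 2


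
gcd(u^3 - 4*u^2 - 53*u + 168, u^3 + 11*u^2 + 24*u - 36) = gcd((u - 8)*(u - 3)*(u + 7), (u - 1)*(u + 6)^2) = 1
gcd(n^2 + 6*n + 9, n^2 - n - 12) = n + 3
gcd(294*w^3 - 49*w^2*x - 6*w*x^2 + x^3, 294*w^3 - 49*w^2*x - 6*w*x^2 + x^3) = 294*w^3 - 49*w^2*x - 6*w*x^2 + x^3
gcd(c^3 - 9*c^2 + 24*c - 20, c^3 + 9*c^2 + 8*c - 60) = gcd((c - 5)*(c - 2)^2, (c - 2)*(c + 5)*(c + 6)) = c - 2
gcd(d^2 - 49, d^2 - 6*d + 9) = 1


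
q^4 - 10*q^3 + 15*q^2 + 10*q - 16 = (q - 8)*(q - 2)*(q - 1)*(q + 1)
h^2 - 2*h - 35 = (h - 7)*(h + 5)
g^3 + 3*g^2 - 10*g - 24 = (g - 3)*(g + 2)*(g + 4)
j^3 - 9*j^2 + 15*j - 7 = (j - 7)*(j - 1)^2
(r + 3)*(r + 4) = r^2 + 7*r + 12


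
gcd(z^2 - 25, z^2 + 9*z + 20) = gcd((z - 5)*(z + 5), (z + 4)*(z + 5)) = z + 5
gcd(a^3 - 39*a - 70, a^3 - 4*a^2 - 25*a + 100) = a + 5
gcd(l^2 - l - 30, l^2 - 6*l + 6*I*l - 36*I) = l - 6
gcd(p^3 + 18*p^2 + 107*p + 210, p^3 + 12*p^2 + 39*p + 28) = p + 7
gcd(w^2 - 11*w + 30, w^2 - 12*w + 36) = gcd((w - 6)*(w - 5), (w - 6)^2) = w - 6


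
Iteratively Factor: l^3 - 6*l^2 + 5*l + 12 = (l - 4)*(l^2 - 2*l - 3) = (l - 4)*(l - 3)*(l + 1)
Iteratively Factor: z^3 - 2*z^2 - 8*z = (z)*(z^2 - 2*z - 8) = z*(z - 4)*(z + 2)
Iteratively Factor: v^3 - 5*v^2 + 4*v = (v - 1)*(v^2 - 4*v) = v*(v - 1)*(v - 4)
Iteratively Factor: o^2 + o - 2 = (o - 1)*(o + 2)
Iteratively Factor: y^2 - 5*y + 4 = (y - 1)*(y - 4)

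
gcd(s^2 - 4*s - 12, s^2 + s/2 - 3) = s + 2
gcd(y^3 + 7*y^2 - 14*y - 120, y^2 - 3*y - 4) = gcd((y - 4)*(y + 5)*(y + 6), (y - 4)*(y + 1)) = y - 4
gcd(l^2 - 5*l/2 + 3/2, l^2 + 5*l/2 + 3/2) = 1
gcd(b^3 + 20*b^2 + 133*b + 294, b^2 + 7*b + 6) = b + 6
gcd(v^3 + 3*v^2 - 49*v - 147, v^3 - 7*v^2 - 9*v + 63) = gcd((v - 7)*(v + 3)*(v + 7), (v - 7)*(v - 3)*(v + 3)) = v^2 - 4*v - 21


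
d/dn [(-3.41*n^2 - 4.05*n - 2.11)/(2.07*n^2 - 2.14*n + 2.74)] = (15.6809*n^2 - 9.9514*n - 15.6124)/(4.2849*n^4 - 8.8596*n^3 + 15.9232*n^2 - 11.7272*n + 7.5076)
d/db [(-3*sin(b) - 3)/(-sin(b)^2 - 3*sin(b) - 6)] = 3*(-sin(b)^2 - 2*sin(b) + 3)*cos(b)/(sin(b)^2 + 3*sin(b) + 6)^2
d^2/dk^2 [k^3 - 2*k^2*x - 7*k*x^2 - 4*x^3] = 6*k - 4*x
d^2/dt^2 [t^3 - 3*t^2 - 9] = 6*t - 6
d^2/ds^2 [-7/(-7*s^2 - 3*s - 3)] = 14*(-49*s^2 - 21*s + (14*s + 3)^2 - 21)/(7*s^2 + 3*s + 3)^3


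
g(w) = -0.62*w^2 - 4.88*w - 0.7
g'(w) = -1.24*w - 4.88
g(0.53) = -3.46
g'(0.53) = -5.54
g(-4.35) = 8.80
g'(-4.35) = 0.51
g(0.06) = -1.00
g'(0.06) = -4.95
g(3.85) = -28.68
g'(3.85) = -9.65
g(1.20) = -7.45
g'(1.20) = -6.37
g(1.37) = -8.55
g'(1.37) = -6.58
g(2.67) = -18.15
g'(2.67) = -8.19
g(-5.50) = 7.38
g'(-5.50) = 1.94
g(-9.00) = -7.00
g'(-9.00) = 6.28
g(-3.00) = 8.36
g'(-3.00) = -1.16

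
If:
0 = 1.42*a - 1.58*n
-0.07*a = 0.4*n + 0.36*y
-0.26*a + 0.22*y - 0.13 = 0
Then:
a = -0.25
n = -0.22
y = 0.30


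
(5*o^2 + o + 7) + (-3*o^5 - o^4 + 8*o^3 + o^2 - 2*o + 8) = -3*o^5 - o^4 + 8*o^3 + 6*o^2 - o + 15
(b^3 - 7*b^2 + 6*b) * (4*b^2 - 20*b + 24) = 4*b^5 - 48*b^4 + 188*b^3 - 288*b^2 + 144*b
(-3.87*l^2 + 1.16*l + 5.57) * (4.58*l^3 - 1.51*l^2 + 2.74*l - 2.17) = -17.7246*l^5 + 11.1565*l^4 + 13.1552*l^3 + 3.1656*l^2 + 12.7446*l - 12.0869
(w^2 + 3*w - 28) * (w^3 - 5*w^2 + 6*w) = w^5 - 2*w^4 - 37*w^3 + 158*w^2 - 168*w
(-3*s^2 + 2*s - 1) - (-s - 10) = -3*s^2 + 3*s + 9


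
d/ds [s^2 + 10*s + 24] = 2*s + 10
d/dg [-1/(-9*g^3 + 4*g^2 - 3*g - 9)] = (-27*g^2 + 8*g - 3)/(9*g^3 - 4*g^2 + 3*g + 9)^2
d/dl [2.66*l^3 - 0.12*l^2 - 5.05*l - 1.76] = 7.98*l^2 - 0.24*l - 5.05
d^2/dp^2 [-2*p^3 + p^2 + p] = 2 - 12*p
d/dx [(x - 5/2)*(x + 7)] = 2*x + 9/2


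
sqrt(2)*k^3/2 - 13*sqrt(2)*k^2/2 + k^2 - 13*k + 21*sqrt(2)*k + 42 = (k - 7)*(k - 6)*(sqrt(2)*k/2 + 1)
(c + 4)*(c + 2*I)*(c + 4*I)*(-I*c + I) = -I*c^4 + 6*c^3 - 3*I*c^3 + 18*c^2 + 12*I*c^2 - 24*c + 24*I*c - 32*I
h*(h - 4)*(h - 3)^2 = h^4 - 10*h^3 + 33*h^2 - 36*h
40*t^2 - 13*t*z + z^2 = (-8*t + z)*(-5*t + z)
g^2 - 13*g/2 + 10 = (g - 4)*(g - 5/2)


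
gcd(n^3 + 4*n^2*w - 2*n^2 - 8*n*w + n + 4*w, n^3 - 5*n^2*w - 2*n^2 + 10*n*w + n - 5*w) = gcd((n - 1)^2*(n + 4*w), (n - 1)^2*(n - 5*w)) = n^2 - 2*n + 1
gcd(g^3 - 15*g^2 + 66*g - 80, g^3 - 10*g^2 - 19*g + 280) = g - 8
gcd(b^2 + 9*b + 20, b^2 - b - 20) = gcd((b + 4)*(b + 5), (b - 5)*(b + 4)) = b + 4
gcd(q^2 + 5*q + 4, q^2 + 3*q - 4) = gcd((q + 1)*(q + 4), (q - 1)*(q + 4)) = q + 4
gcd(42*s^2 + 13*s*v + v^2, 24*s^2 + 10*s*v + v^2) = 6*s + v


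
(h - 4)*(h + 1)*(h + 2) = h^3 - h^2 - 10*h - 8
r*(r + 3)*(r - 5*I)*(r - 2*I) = r^4 + 3*r^3 - 7*I*r^3 - 10*r^2 - 21*I*r^2 - 30*r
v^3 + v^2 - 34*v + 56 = (v - 4)*(v - 2)*(v + 7)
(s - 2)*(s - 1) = s^2 - 3*s + 2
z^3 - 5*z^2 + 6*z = z*(z - 3)*(z - 2)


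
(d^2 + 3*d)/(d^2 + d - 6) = d/(d - 2)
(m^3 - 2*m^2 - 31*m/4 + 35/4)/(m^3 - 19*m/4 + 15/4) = (2*m - 7)/(2*m - 3)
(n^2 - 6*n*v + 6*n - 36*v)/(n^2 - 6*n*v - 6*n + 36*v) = (n + 6)/(n - 6)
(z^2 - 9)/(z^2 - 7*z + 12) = (z + 3)/(z - 4)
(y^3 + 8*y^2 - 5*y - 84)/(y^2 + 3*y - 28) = (y^2 + y - 12)/(y - 4)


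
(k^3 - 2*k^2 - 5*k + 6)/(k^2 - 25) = (k^3 - 2*k^2 - 5*k + 6)/(k^2 - 25)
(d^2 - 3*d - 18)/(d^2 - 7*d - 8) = (-d^2 + 3*d + 18)/(-d^2 + 7*d + 8)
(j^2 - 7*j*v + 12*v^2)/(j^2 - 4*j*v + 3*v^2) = (-j + 4*v)/(-j + v)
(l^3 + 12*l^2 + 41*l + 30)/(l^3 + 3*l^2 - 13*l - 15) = (l + 6)/(l - 3)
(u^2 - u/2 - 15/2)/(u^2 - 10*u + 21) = (u + 5/2)/(u - 7)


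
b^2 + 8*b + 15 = (b + 3)*(b + 5)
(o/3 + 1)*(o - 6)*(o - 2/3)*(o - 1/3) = o^4/3 - 4*o^3/3 - 133*o^2/27 + 52*o/9 - 4/3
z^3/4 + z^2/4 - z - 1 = (z/4 + 1/4)*(z - 2)*(z + 2)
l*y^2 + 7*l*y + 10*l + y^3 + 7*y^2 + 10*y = (l + y)*(y + 2)*(y + 5)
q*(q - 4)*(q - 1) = q^3 - 5*q^2 + 4*q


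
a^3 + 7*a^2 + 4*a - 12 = (a - 1)*(a + 2)*(a + 6)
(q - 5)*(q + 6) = q^2 + q - 30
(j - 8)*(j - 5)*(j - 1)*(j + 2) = j^4 - 12*j^3 + 25*j^2 + 66*j - 80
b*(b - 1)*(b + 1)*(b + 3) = b^4 + 3*b^3 - b^2 - 3*b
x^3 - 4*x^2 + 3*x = x*(x - 3)*(x - 1)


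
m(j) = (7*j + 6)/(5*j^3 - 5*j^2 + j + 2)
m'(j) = (7*j + 6)*(-15*j^2 + 10*j - 1)/(5*j^3 - 5*j^2 + j + 2)^2 + 7/(5*j^3 - 5*j^2 + j + 2) = (35*j^3 - 35*j^2 + 7*j - (7*j + 6)*(15*j^2 - 10*j + 1) + 14)/(5*j^3 - 5*j^2 + j + 2)^2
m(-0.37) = 4.93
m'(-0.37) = -37.95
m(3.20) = 0.24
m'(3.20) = -0.19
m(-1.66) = 0.15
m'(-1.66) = 0.06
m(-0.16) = 2.88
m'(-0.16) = -0.95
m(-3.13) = 0.08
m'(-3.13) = 0.03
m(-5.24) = 0.04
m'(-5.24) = 0.01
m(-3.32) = 0.07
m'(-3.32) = 0.03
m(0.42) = 4.68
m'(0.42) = 5.03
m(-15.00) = 0.01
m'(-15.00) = 0.00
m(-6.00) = 0.03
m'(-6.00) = 0.01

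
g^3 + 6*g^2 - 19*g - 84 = (g - 4)*(g + 3)*(g + 7)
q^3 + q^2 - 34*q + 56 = (q - 4)*(q - 2)*(q + 7)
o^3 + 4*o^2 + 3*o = o*(o + 1)*(o + 3)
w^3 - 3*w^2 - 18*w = w*(w - 6)*(w + 3)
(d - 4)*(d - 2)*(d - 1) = d^3 - 7*d^2 + 14*d - 8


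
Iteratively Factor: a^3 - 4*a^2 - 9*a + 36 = (a + 3)*(a^2 - 7*a + 12) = (a - 4)*(a + 3)*(a - 3)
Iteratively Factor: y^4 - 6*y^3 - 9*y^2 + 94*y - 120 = (y + 4)*(y^3 - 10*y^2 + 31*y - 30) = (y - 3)*(y + 4)*(y^2 - 7*y + 10) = (y - 3)*(y - 2)*(y + 4)*(y - 5)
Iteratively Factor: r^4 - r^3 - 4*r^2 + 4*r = (r - 1)*(r^3 - 4*r) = (r - 2)*(r - 1)*(r^2 + 2*r) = r*(r - 2)*(r - 1)*(r + 2)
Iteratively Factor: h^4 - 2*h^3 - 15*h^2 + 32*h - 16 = (h - 1)*(h^3 - h^2 - 16*h + 16) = (h - 4)*(h - 1)*(h^2 + 3*h - 4) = (h - 4)*(h - 1)*(h + 4)*(h - 1)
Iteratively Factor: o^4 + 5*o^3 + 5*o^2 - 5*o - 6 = (o - 1)*(o^3 + 6*o^2 + 11*o + 6) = (o - 1)*(o + 3)*(o^2 + 3*o + 2) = (o - 1)*(o + 2)*(o + 3)*(o + 1)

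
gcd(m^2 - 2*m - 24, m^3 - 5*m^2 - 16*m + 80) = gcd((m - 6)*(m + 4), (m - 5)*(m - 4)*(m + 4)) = m + 4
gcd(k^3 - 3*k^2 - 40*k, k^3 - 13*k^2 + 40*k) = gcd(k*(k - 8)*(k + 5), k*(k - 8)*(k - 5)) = k^2 - 8*k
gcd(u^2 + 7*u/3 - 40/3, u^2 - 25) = u + 5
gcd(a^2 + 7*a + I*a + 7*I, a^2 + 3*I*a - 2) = a + I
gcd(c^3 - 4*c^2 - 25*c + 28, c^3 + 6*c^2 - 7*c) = c - 1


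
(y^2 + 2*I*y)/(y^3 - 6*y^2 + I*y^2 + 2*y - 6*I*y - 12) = y/(y^2 - y*(6 + I) + 6*I)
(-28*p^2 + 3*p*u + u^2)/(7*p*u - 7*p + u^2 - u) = (-4*p + u)/(u - 1)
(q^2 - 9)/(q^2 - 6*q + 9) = (q + 3)/(q - 3)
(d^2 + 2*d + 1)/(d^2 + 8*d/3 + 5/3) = 3*(d + 1)/(3*d + 5)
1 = 1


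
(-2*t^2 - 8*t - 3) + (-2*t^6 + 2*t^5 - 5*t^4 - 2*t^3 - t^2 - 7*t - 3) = -2*t^6 + 2*t^5 - 5*t^4 - 2*t^3 - 3*t^2 - 15*t - 6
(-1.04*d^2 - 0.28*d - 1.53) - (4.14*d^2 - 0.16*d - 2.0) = -5.18*d^2 - 0.12*d + 0.47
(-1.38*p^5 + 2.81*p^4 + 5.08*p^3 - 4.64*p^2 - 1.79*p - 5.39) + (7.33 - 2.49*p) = -1.38*p^5 + 2.81*p^4 + 5.08*p^3 - 4.64*p^2 - 4.28*p + 1.94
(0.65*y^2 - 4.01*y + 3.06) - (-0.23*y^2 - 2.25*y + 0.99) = 0.88*y^2 - 1.76*y + 2.07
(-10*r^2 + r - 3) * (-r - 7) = 10*r^3 + 69*r^2 - 4*r + 21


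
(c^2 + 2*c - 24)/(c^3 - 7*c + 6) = (c^2 + 2*c - 24)/(c^3 - 7*c + 6)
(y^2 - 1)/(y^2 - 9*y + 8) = (y + 1)/(y - 8)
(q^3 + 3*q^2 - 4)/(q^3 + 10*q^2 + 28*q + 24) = (q - 1)/(q + 6)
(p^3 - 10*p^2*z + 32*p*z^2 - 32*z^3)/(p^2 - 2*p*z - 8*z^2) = (p^2 - 6*p*z + 8*z^2)/(p + 2*z)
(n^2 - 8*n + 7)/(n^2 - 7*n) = (n - 1)/n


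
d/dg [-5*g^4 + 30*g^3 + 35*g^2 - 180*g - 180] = -20*g^3 + 90*g^2 + 70*g - 180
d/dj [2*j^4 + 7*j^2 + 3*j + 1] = 8*j^3 + 14*j + 3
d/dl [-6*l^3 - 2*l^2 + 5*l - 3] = -18*l^2 - 4*l + 5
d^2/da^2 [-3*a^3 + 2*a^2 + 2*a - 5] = 4 - 18*a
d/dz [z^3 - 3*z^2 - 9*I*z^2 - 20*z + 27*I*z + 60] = 3*z^2 - 6*z - 18*I*z - 20 + 27*I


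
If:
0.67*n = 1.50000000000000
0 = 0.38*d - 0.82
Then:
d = 2.16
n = 2.24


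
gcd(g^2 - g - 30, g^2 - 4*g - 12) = g - 6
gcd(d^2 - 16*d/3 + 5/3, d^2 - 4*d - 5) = d - 5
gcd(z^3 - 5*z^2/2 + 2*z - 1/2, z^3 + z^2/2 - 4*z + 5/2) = z^2 - 2*z + 1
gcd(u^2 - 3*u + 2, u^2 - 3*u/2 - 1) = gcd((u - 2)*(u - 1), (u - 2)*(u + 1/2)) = u - 2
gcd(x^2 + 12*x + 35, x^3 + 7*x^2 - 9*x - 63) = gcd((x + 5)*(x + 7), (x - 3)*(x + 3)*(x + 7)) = x + 7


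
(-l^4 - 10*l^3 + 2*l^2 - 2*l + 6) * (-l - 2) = l^5 + 12*l^4 + 18*l^3 - 2*l^2 - 2*l - 12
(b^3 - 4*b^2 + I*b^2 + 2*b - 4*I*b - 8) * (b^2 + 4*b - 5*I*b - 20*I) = b^5 - 4*I*b^4 - 9*b^3 + 54*I*b^2 - 112*b + 160*I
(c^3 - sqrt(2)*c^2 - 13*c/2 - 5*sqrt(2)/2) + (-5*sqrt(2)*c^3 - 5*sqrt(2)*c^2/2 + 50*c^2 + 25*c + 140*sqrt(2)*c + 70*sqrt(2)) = -5*sqrt(2)*c^3 + c^3 - 7*sqrt(2)*c^2/2 + 50*c^2 + 37*c/2 + 140*sqrt(2)*c + 135*sqrt(2)/2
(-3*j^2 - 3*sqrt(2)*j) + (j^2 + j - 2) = -2*j^2 - 3*sqrt(2)*j + j - 2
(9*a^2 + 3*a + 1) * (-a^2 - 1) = -9*a^4 - 3*a^3 - 10*a^2 - 3*a - 1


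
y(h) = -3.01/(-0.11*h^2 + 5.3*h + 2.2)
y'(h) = -3.01*(0.22*h - 5.3)/(-0.11*h^2 + 5.3*h + 2.2)^2 = (15.953 - 0.6622*h)/(-0.11*h^2 + 5.3*h + 2.2)^2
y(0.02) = -1.31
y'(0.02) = 3.00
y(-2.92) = 0.21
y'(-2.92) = 0.09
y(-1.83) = 0.38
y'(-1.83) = 0.28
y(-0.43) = 30.30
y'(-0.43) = 1645.46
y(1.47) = -0.31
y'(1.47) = 0.16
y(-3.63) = 0.16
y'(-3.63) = 0.05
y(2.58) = -0.20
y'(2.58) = 0.06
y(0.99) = -0.41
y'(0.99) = 0.28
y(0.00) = -1.37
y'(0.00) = 3.30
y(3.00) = -0.18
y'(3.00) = 0.05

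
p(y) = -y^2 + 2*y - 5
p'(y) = 2 - 2*y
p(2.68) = -6.82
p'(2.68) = -3.36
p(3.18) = -8.75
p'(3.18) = -4.36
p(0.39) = -4.37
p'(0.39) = 1.22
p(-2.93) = -19.44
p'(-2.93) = 7.86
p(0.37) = -4.40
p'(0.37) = 1.26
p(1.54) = -4.29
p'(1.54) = -1.08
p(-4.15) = -30.52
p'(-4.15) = 10.30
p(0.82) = -4.03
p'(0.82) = 0.36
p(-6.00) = -53.00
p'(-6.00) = 14.00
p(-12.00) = -173.00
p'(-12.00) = 26.00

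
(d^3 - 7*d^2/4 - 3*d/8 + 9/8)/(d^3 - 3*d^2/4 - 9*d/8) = (d - 1)/d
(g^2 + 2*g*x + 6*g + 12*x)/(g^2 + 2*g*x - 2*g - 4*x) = (g + 6)/(g - 2)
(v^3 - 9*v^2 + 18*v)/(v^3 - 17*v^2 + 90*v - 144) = v/(v - 8)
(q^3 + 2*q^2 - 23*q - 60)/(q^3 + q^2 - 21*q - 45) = (q + 4)/(q + 3)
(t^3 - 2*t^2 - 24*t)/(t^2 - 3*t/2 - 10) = 2*t*(-t^2 + 2*t + 24)/(-2*t^2 + 3*t + 20)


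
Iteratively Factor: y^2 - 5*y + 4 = (y - 1)*(y - 4)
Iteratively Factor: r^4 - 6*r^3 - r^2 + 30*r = (r - 5)*(r^3 - r^2 - 6*r) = (r - 5)*(r - 3)*(r^2 + 2*r) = r*(r - 5)*(r - 3)*(r + 2)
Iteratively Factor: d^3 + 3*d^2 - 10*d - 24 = (d - 3)*(d^2 + 6*d + 8) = (d - 3)*(d + 2)*(d + 4)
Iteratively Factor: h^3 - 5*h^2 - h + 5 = (h - 1)*(h^2 - 4*h - 5) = (h - 5)*(h - 1)*(h + 1)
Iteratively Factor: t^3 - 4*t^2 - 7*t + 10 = (t + 2)*(t^2 - 6*t + 5) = (t - 1)*(t + 2)*(t - 5)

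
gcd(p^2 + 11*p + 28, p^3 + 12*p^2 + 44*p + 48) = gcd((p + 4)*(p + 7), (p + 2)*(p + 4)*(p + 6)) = p + 4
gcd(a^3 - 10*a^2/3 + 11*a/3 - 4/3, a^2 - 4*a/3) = a - 4/3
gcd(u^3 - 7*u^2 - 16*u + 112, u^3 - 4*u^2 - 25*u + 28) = u^2 - 3*u - 28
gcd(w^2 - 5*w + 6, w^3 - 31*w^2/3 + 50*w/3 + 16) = w - 3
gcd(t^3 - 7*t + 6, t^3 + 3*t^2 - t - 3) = t^2 + 2*t - 3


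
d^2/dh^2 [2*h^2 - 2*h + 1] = 4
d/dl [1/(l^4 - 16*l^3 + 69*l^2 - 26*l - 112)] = 2*(-2*l^3 + 24*l^2 - 69*l + 13)/(-l^4 + 16*l^3 - 69*l^2 + 26*l + 112)^2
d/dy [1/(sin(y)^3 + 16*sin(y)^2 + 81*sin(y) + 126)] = (-32*sin(y) + 3*cos(y)^2 - 84)*cos(y)/(sin(y)^3 + 16*sin(y)^2 + 81*sin(y) + 126)^2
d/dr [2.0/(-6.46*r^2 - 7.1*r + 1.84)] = (25.84*r + 14.2)/(6.46*r^2 + 7.1*r - 1.84)^2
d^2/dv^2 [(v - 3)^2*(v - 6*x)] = 6*v - 12*x - 12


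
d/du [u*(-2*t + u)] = -2*t + 2*u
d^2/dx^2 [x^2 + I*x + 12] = 2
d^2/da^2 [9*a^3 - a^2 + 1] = 54*a - 2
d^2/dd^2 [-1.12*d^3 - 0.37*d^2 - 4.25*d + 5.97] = -6.72*d - 0.74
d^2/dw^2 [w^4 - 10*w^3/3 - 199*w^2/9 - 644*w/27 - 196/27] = 12*w^2 - 20*w - 398/9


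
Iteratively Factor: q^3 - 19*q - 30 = (q + 3)*(q^2 - 3*q - 10) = (q - 5)*(q + 3)*(q + 2)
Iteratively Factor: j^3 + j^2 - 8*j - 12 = (j - 3)*(j^2 + 4*j + 4) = (j - 3)*(j + 2)*(j + 2)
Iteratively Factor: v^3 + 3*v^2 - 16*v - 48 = (v + 4)*(v^2 - v - 12) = (v - 4)*(v + 4)*(v + 3)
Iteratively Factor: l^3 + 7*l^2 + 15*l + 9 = (l + 3)*(l^2 + 4*l + 3) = (l + 3)^2*(l + 1)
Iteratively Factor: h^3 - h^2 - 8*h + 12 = (h - 2)*(h^2 + h - 6) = (h - 2)*(h + 3)*(h - 2)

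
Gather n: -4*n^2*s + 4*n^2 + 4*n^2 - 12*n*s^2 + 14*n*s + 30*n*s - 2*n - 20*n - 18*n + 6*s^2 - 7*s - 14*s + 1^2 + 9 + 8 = n^2*(8 - 4*s) + n*(-12*s^2 + 44*s - 40) + 6*s^2 - 21*s + 18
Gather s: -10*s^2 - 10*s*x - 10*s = -10*s^2 + s*(-10*x - 10)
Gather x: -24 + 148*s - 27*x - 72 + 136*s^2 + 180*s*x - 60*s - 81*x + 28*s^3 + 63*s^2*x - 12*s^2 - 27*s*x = 28*s^3 + 124*s^2 + 88*s + x*(63*s^2 + 153*s - 108) - 96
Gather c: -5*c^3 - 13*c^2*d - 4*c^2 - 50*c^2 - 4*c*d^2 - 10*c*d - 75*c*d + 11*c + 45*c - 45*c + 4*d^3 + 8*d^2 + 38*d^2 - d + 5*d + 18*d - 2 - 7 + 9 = -5*c^3 + c^2*(-13*d - 54) + c*(-4*d^2 - 85*d + 11) + 4*d^3 + 46*d^2 + 22*d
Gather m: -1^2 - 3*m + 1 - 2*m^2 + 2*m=-2*m^2 - m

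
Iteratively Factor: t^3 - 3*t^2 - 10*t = (t)*(t^2 - 3*t - 10) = t*(t + 2)*(t - 5)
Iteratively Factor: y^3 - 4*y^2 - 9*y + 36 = (y - 3)*(y^2 - y - 12) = (y - 4)*(y - 3)*(y + 3)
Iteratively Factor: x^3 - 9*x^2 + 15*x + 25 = (x - 5)*(x^2 - 4*x - 5) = (x - 5)*(x + 1)*(x - 5)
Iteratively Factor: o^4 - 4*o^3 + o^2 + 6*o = (o)*(o^3 - 4*o^2 + o + 6) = o*(o + 1)*(o^2 - 5*o + 6) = o*(o - 2)*(o + 1)*(o - 3)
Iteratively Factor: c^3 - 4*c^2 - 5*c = (c)*(c^2 - 4*c - 5) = c*(c + 1)*(c - 5)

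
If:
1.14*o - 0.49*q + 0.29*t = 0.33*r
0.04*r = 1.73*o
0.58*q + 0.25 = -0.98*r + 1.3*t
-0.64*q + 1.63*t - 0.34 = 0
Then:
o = 0.00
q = 0.15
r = 0.01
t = 0.27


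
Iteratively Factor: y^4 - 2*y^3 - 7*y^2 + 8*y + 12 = (y + 1)*(y^3 - 3*y^2 - 4*y + 12) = (y - 2)*(y + 1)*(y^2 - y - 6) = (y - 2)*(y + 1)*(y + 2)*(y - 3)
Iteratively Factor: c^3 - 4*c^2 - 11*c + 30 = (c + 3)*(c^2 - 7*c + 10) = (c - 2)*(c + 3)*(c - 5)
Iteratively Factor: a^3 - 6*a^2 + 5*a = (a)*(a^2 - 6*a + 5) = a*(a - 5)*(a - 1)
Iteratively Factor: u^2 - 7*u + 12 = (u - 4)*(u - 3)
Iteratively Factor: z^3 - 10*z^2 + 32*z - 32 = (z - 4)*(z^2 - 6*z + 8) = (z - 4)*(z - 2)*(z - 4)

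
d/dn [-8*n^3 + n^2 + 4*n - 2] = -24*n^2 + 2*n + 4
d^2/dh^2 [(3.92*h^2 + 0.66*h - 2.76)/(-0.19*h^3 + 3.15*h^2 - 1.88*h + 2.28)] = (-0.283024000000001*h^6 - 0.142956000000012*h^5 + 11.9670360000001*h^4 - 109.258452*h^3 + 335.721528*h^2 - 62.453808*h - 66.548256)/(0.006859*h^9 - 0.341145*h^8 + 5.859429*h^7 - 38.253879*h^6 + 66.164988*h^5 - 106.156476*h^4 + 90.62072*h^3 - 73.300176*h^2 + 29.318976*h - 11.852352)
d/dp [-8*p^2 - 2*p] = -16*p - 2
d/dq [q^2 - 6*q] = 2*q - 6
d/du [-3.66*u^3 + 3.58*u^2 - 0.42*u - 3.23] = -10.98*u^2 + 7.16*u - 0.42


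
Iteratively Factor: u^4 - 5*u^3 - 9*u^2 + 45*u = (u - 5)*(u^3 - 9*u) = (u - 5)*(u + 3)*(u^2 - 3*u) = (u - 5)*(u - 3)*(u + 3)*(u)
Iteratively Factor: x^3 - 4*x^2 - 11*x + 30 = (x - 2)*(x^2 - 2*x - 15) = (x - 5)*(x - 2)*(x + 3)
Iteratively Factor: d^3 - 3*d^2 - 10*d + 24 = (d - 2)*(d^2 - d - 12) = (d - 2)*(d + 3)*(d - 4)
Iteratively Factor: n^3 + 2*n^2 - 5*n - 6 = (n - 2)*(n^2 + 4*n + 3) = (n - 2)*(n + 1)*(n + 3)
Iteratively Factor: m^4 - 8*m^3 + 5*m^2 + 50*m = (m + 2)*(m^3 - 10*m^2 + 25*m) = (m - 5)*(m + 2)*(m^2 - 5*m) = (m - 5)^2*(m + 2)*(m)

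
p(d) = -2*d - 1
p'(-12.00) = -2.00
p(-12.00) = 23.00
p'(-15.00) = -2.00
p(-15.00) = 29.00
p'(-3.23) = -2.00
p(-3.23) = 5.46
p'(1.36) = -2.00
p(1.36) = -3.72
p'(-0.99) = -2.00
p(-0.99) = 0.98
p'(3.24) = -2.00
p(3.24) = -7.48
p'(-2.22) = -2.00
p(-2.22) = 3.44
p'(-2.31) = -2.00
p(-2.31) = 3.62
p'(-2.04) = -2.00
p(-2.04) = 3.08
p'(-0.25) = -2.00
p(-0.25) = -0.50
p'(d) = -2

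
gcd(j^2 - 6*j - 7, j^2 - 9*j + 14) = j - 7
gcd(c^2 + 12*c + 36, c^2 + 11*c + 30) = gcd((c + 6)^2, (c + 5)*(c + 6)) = c + 6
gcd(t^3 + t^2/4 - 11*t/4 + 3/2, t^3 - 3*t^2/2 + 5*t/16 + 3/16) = t^2 - 7*t/4 + 3/4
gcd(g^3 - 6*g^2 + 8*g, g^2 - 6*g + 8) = g^2 - 6*g + 8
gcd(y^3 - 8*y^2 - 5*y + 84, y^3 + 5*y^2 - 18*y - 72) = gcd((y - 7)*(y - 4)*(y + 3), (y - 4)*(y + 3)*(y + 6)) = y^2 - y - 12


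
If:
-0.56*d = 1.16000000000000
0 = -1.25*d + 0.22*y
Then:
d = -2.07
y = -11.77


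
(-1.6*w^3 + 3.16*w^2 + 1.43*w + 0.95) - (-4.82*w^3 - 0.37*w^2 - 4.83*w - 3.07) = 3.22*w^3 + 3.53*w^2 + 6.26*w + 4.02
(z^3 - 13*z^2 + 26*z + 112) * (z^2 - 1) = z^5 - 13*z^4 + 25*z^3 + 125*z^2 - 26*z - 112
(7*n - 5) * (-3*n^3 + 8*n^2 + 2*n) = -21*n^4 + 71*n^3 - 26*n^2 - 10*n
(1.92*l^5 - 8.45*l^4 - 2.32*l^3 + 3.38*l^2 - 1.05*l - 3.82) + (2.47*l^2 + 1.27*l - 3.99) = 1.92*l^5 - 8.45*l^4 - 2.32*l^3 + 5.85*l^2 + 0.22*l - 7.81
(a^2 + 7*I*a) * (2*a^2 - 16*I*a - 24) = 2*a^4 - 2*I*a^3 + 88*a^2 - 168*I*a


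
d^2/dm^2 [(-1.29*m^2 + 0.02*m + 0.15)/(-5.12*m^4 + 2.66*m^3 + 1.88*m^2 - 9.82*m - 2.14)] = (202.899456*m^8 - 111.704064*m^7 - 31.1959600000001*m^6 - 716.717232*m^5 - 118.358088*m^4 + 111.463208*m^3 + 69.823752*m^2 + 11.009496*m - 17.48072)/(134.217728*m^12 - 209.190912*m^11 - 39.168*m^10 + 907.079704*m^9 - 619.764816*m^8 - 561.768216*m^7 + 1691.036776*m^6 + 44.3778000000001*m^5 - 786.24144*m^4 + 673.374016*m^3 + 593.267064*m^2 + 134.915016*m + 9.800344)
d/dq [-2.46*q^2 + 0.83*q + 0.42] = 0.83 - 4.92*q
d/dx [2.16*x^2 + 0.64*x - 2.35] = 4.32*x + 0.64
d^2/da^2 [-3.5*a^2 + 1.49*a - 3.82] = -7.00000000000000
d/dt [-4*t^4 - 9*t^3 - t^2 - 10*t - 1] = -16*t^3 - 27*t^2 - 2*t - 10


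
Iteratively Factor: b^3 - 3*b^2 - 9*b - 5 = (b + 1)*(b^2 - 4*b - 5) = (b + 1)^2*(b - 5)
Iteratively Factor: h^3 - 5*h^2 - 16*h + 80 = (h - 5)*(h^2 - 16) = (h - 5)*(h + 4)*(h - 4)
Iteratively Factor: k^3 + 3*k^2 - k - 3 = (k + 1)*(k^2 + 2*k - 3) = (k - 1)*(k + 1)*(k + 3)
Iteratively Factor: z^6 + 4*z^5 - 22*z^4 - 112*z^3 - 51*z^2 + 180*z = (z + 4)*(z^5 - 22*z^3 - 24*z^2 + 45*z) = (z - 1)*(z + 4)*(z^4 + z^3 - 21*z^2 - 45*z) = z*(z - 1)*(z + 4)*(z^3 + z^2 - 21*z - 45) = z*(z - 5)*(z - 1)*(z + 4)*(z^2 + 6*z + 9) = z*(z - 5)*(z - 1)*(z + 3)*(z + 4)*(z + 3)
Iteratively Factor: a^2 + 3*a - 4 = (a - 1)*(a + 4)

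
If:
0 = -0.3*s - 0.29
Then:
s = -0.97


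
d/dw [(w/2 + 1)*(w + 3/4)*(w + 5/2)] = 3*w^2/2 + 21*w/4 + 67/16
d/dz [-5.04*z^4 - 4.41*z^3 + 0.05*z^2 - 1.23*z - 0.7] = -20.16*z^3 - 13.23*z^2 + 0.1*z - 1.23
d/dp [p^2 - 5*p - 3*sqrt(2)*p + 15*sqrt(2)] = 2*p - 5 - 3*sqrt(2)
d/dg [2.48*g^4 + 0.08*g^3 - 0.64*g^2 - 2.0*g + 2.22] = 9.92*g^3 + 0.24*g^2 - 1.28*g - 2.0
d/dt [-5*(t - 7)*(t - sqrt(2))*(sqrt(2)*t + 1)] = -15*sqrt(2)*t^2 + 10*t + 70*sqrt(2)*t - 35 + 5*sqrt(2)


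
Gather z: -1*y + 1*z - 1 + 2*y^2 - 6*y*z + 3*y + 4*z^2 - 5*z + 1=2*y^2 + 2*y + 4*z^2 + z*(-6*y - 4)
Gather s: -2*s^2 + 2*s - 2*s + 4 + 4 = 8 - 2*s^2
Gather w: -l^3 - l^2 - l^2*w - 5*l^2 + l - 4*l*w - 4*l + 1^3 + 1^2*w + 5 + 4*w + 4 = -l^3 - 6*l^2 - 3*l + w*(-l^2 - 4*l + 5) + 10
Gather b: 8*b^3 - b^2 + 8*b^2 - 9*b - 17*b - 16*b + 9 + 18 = 8*b^3 + 7*b^2 - 42*b + 27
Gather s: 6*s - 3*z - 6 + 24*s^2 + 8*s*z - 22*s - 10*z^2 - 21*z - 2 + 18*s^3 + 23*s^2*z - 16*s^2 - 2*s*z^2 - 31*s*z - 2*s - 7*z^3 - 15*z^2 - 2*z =18*s^3 + s^2*(23*z + 8) + s*(-2*z^2 - 23*z - 18) - 7*z^3 - 25*z^2 - 26*z - 8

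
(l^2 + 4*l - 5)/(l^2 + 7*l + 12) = (l^2 + 4*l - 5)/(l^2 + 7*l + 12)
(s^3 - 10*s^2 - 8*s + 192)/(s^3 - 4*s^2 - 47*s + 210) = (s^2 - 4*s - 32)/(s^2 + 2*s - 35)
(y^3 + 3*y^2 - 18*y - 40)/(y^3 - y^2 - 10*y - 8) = (y + 5)/(y + 1)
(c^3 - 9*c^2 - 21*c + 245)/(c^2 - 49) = (c^2 - 2*c - 35)/(c + 7)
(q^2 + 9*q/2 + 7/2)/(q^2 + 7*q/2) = (q + 1)/q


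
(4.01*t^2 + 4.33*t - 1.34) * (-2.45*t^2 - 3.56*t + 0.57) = -9.8245*t^4 - 24.8841*t^3 - 9.8461*t^2 + 7.2385*t - 0.7638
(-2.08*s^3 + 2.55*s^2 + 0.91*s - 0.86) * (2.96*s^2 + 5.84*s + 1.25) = -6.1568*s^5 - 4.5992*s^4 + 14.9856*s^3 + 5.9563*s^2 - 3.8849*s - 1.075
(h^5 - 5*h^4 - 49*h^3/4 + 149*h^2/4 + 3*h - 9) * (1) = h^5 - 5*h^4 - 49*h^3/4 + 149*h^2/4 + 3*h - 9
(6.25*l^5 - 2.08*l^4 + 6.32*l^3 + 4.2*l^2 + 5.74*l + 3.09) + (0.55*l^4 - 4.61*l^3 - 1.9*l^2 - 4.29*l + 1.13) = 6.25*l^5 - 1.53*l^4 + 1.71*l^3 + 2.3*l^2 + 1.45*l + 4.22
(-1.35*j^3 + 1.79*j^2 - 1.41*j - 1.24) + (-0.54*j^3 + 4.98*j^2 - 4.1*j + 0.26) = -1.89*j^3 + 6.77*j^2 - 5.51*j - 0.98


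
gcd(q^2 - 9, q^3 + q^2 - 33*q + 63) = q - 3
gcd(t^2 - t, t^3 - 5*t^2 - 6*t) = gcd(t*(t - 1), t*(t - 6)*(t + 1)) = t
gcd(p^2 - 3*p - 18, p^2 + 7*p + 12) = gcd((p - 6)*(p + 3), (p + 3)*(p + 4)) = p + 3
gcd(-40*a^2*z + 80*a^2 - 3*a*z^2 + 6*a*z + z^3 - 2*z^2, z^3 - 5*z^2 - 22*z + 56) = z - 2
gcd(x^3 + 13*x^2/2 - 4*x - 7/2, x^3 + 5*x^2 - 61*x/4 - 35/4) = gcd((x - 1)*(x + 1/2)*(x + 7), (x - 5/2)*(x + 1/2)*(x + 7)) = x^2 + 15*x/2 + 7/2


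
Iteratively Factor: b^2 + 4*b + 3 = (b + 3)*(b + 1)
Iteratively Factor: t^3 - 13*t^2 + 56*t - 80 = (t - 4)*(t^2 - 9*t + 20) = (t - 5)*(t - 4)*(t - 4)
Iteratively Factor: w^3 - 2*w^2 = (w)*(w^2 - 2*w) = w^2*(w - 2)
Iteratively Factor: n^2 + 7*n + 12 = (n + 4)*(n + 3)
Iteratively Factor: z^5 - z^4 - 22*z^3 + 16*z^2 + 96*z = (z + 2)*(z^4 - 3*z^3 - 16*z^2 + 48*z) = (z - 3)*(z + 2)*(z^3 - 16*z) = z*(z - 3)*(z + 2)*(z^2 - 16) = z*(z - 4)*(z - 3)*(z + 2)*(z + 4)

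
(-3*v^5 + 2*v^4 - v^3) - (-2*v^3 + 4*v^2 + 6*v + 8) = -3*v^5 + 2*v^4 + v^3 - 4*v^2 - 6*v - 8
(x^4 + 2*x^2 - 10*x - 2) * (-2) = -2*x^4 - 4*x^2 + 20*x + 4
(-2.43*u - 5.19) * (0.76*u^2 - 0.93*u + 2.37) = -1.8468*u^3 - 1.6845*u^2 - 0.9324*u - 12.3003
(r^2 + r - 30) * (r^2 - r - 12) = r^4 - 43*r^2 + 18*r + 360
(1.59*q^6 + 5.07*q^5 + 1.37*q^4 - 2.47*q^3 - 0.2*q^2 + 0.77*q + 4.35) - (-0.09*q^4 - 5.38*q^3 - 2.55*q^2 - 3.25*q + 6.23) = 1.59*q^6 + 5.07*q^5 + 1.46*q^4 + 2.91*q^3 + 2.35*q^2 + 4.02*q - 1.88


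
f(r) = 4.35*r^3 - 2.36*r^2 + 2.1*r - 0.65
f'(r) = 13.05*r^2 - 4.72*r + 2.1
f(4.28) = 306.16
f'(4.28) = 220.95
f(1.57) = 13.66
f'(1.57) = 26.86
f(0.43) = 0.16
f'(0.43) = 2.48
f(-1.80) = -37.45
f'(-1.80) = 52.88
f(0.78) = 1.62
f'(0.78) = 6.36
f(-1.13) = -12.31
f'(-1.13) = 24.10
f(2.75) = 77.74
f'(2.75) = 87.81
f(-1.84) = -39.60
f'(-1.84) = 54.97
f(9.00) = 2998.24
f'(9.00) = 1016.67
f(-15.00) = -15244.40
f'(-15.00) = 3009.15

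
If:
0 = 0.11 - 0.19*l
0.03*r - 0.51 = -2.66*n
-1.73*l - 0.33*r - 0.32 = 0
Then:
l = 0.58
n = 0.24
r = -4.00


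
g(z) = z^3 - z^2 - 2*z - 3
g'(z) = 3*z^2 - 2*z - 2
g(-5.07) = -148.89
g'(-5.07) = 85.25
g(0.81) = -4.74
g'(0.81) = -1.65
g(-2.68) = -24.07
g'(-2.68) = 24.91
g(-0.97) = -2.91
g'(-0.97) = 2.76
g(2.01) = -2.94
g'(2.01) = 6.10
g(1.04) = -5.04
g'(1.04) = -0.84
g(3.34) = 16.42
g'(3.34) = 24.79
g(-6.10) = -254.99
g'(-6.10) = 121.83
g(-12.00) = -1851.00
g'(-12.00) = 454.00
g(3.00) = 9.00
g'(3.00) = 19.00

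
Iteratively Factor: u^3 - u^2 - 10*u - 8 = (u - 4)*(u^2 + 3*u + 2) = (u - 4)*(u + 1)*(u + 2)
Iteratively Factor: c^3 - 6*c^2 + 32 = (c + 2)*(c^2 - 8*c + 16) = (c - 4)*(c + 2)*(c - 4)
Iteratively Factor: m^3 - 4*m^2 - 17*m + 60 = (m - 5)*(m^2 + m - 12) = (m - 5)*(m - 3)*(m + 4)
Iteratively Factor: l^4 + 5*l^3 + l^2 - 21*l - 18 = (l + 3)*(l^3 + 2*l^2 - 5*l - 6) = (l + 1)*(l + 3)*(l^2 + l - 6) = (l - 2)*(l + 1)*(l + 3)*(l + 3)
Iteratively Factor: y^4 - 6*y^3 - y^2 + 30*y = (y - 5)*(y^3 - y^2 - 6*y) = (y - 5)*(y - 3)*(y^2 + 2*y) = y*(y - 5)*(y - 3)*(y + 2)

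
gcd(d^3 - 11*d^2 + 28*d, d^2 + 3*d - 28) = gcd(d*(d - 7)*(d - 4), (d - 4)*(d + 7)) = d - 4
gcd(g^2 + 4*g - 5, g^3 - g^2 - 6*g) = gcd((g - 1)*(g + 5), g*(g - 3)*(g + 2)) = 1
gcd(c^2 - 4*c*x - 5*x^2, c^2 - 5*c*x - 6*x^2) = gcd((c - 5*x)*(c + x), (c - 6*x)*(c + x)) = c + x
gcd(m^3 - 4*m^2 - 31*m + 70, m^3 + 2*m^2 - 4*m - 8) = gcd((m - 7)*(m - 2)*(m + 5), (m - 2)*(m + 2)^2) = m - 2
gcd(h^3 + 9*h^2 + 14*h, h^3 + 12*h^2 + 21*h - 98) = h + 7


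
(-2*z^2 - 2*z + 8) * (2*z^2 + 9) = -4*z^4 - 4*z^3 - 2*z^2 - 18*z + 72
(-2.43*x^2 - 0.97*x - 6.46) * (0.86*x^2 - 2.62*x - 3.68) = -2.0898*x^4 + 5.5324*x^3 + 5.9282*x^2 + 20.4948*x + 23.7728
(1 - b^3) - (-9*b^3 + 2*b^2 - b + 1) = 8*b^3 - 2*b^2 + b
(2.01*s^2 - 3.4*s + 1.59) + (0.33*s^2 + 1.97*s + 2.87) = 2.34*s^2 - 1.43*s + 4.46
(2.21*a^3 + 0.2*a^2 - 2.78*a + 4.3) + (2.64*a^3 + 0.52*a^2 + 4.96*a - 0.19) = 4.85*a^3 + 0.72*a^2 + 2.18*a + 4.11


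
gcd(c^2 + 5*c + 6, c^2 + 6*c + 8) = c + 2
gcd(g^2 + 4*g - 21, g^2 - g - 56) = g + 7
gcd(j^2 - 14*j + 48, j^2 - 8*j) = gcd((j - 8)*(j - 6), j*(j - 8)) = j - 8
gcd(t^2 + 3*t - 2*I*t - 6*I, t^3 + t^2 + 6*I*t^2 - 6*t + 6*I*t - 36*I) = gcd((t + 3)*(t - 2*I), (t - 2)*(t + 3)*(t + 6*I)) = t + 3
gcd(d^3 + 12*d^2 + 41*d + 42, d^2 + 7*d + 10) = d + 2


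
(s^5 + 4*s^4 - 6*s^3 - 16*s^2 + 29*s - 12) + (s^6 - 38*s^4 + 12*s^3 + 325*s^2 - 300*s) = s^6 + s^5 - 34*s^4 + 6*s^3 + 309*s^2 - 271*s - 12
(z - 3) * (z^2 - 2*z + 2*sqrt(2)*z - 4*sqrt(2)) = z^3 - 5*z^2 + 2*sqrt(2)*z^2 - 10*sqrt(2)*z + 6*z + 12*sqrt(2)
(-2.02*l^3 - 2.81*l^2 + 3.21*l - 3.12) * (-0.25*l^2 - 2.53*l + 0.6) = 0.505*l^5 + 5.8131*l^4 + 5.0948*l^3 - 9.0273*l^2 + 9.8196*l - 1.872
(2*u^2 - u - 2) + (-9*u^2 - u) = -7*u^2 - 2*u - 2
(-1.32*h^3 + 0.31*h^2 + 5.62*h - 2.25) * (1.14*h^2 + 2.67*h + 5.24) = -1.5048*h^5 - 3.171*h^4 + 0.317699999999999*h^3 + 14.0648*h^2 + 23.4413*h - 11.79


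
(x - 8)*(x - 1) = x^2 - 9*x + 8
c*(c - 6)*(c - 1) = c^3 - 7*c^2 + 6*c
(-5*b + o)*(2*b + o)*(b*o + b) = -10*b^3*o - 10*b^3 - 3*b^2*o^2 - 3*b^2*o + b*o^3 + b*o^2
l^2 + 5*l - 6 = (l - 1)*(l + 6)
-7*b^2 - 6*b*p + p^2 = (-7*b + p)*(b + p)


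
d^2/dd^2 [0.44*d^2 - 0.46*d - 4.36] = 0.880000000000000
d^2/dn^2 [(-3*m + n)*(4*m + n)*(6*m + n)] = 14*m + 6*n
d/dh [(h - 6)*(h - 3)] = 2*h - 9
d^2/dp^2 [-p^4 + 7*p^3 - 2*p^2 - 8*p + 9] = -12*p^2 + 42*p - 4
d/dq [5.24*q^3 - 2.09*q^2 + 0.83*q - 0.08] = 15.72*q^2 - 4.18*q + 0.83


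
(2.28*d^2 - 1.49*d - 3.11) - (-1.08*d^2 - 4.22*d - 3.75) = 3.36*d^2 + 2.73*d + 0.64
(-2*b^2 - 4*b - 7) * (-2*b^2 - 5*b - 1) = 4*b^4 + 18*b^3 + 36*b^2 + 39*b + 7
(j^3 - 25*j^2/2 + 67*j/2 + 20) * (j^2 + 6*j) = j^5 - 13*j^4/2 - 83*j^3/2 + 221*j^2 + 120*j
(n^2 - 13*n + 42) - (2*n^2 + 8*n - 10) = -n^2 - 21*n + 52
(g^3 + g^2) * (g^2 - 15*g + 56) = g^5 - 14*g^4 + 41*g^3 + 56*g^2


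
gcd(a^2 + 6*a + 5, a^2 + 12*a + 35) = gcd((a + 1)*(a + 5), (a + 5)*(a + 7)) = a + 5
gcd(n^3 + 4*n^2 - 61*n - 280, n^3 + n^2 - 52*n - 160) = n^2 - 3*n - 40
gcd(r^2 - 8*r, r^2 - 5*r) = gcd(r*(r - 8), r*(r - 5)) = r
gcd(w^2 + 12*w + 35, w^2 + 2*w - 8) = 1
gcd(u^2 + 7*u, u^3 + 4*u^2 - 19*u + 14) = u + 7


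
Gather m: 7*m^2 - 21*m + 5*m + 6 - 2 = 7*m^2 - 16*m + 4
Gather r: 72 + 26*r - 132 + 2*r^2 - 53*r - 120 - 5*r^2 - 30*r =-3*r^2 - 57*r - 180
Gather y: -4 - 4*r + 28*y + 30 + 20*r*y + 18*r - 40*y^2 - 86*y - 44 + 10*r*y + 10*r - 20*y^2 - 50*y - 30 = 24*r - 60*y^2 + y*(30*r - 108) - 48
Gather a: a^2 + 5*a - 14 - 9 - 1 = a^2 + 5*a - 24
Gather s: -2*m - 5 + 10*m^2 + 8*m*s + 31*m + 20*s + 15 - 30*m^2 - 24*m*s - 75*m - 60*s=-20*m^2 - 46*m + s*(-16*m - 40) + 10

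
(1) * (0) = 0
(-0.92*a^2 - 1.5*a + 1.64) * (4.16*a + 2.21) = -3.8272*a^3 - 8.2732*a^2 + 3.5074*a + 3.6244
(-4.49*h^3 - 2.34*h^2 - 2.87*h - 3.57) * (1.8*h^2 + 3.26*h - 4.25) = -8.082*h^5 - 18.8494*h^4 + 6.2881*h^3 - 5.8372*h^2 + 0.5593*h + 15.1725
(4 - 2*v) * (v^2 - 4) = -2*v^3 + 4*v^2 + 8*v - 16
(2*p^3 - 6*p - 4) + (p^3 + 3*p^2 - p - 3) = 3*p^3 + 3*p^2 - 7*p - 7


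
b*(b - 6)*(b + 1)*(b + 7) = b^4 + 2*b^3 - 41*b^2 - 42*b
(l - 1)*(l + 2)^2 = l^3 + 3*l^2 - 4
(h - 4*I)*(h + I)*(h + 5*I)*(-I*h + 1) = -I*h^4 + 3*h^3 - 17*I*h^2 + 39*h + 20*I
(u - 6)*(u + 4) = u^2 - 2*u - 24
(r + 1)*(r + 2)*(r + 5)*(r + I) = r^4 + 8*r^3 + I*r^3 + 17*r^2 + 8*I*r^2 + 10*r + 17*I*r + 10*I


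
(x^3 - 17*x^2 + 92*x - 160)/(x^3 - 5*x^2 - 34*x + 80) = (x^2 - 9*x + 20)/(x^2 + 3*x - 10)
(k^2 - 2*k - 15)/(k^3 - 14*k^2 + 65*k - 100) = (k + 3)/(k^2 - 9*k + 20)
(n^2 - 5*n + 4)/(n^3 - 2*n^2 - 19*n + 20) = (n - 4)/(n^2 - n - 20)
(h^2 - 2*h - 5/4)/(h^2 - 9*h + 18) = (h^2 - 2*h - 5/4)/(h^2 - 9*h + 18)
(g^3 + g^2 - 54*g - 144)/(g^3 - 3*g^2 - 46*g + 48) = (g + 3)/(g - 1)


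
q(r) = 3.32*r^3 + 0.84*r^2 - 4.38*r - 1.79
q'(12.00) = 1450.02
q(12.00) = 5803.57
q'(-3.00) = 80.22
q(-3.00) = -70.73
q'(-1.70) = 21.55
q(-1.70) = -8.23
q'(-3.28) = 97.26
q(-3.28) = -95.54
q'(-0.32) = -3.90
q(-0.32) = -0.41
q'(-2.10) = 36.02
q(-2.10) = -19.63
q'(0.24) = -3.40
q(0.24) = -2.75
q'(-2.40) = 48.96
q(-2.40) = -32.34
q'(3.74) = 141.22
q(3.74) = 167.26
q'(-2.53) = 55.12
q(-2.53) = -39.10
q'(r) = 9.96*r^2 + 1.68*r - 4.38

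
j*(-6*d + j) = -6*d*j + j^2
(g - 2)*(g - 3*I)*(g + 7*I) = g^3 - 2*g^2 + 4*I*g^2 + 21*g - 8*I*g - 42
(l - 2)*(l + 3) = l^2 + l - 6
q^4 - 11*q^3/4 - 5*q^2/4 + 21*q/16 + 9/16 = (q - 3)*(q - 3/4)*(q + 1/2)^2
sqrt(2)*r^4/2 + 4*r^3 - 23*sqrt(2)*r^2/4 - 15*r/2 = r*(r - 3*sqrt(2)/2)*(r + 5*sqrt(2))*(sqrt(2)*r/2 + 1/2)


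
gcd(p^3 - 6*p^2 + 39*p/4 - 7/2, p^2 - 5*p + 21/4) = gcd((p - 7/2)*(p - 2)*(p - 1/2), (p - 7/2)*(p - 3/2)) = p - 7/2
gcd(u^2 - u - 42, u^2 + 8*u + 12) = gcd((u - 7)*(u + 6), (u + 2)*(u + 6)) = u + 6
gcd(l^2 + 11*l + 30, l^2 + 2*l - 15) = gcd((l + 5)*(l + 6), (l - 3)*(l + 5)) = l + 5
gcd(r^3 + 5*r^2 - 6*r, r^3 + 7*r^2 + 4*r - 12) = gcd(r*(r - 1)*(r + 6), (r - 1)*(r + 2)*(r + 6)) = r^2 + 5*r - 6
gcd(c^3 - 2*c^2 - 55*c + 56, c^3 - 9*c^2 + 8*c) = c^2 - 9*c + 8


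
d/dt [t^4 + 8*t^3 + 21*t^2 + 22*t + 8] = 4*t^3 + 24*t^2 + 42*t + 22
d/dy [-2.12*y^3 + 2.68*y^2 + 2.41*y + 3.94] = -6.36*y^2 + 5.36*y + 2.41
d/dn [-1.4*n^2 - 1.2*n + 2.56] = -2.8*n - 1.2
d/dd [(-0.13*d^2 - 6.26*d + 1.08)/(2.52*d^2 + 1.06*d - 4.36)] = (15.6374*d^2 - 4.3096*d + 26.1488)/(6.3504*d^4 + 5.3424*d^3 - 20.8508*d^2 - 9.2432*d + 19.0096)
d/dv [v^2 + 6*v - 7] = 2*v + 6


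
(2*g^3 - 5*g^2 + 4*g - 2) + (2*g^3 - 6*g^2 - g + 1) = 4*g^3 - 11*g^2 + 3*g - 1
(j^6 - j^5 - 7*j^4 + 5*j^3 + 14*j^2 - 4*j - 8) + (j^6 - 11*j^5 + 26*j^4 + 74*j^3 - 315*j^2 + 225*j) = 2*j^6 - 12*j^5 + 19*j^4 + 79*j^3 - 301*j^2 + 221*j - 8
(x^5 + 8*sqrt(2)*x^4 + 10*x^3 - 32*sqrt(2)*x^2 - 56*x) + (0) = x^5 + 8*sqrt(2)*x^4 + 10*x^3 - 32*sqrt(2)*x^2 - 56*x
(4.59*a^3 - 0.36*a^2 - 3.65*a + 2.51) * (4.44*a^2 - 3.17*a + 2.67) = 20.3796*a^5 - 16.1487*a^4 - 2.8095*a^3 + 21.7537*a^2 - 17.7022*a + 6.7017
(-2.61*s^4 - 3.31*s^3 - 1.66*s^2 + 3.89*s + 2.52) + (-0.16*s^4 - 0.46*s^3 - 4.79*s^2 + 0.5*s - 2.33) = -2.77*s^4 - 3.77*s^3 - 6.45*s^2 + 4.39*s + 0.19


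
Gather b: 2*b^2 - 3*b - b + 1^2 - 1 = 2*b^2 - 4*b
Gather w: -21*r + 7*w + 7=-21*r + 7*w + 7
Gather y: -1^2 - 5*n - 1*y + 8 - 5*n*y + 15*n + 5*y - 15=10*n + y*(4 - 5*n) - 8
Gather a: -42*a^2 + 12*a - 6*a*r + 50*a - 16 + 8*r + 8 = -42*a^2 + a*(62 - 6*r) + 8*r - 8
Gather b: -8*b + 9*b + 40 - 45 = b - 5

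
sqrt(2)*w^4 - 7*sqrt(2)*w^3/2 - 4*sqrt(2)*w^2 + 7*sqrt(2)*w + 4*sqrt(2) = (w - 4)*(w - sqrt(2))*(w + sqrt(2))*(sqrt(2)*w + sqrt(2)/2)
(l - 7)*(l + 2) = l^2 - 5*l - 14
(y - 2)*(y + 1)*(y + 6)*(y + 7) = y^4 + 12*y^3 + 27*y^2 - 68*y - 84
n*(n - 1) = n^2 - n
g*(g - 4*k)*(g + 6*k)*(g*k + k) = g^4*k + 2*g^3*k^2 + g^3*k - 24*g^2*k^3 + 2*g^2*k^2 - 24*g*k^3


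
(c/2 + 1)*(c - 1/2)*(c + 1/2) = c^3/2 + c^2 - c/8 - 1/4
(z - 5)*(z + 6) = z^2 + z - 30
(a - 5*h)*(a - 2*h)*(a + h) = a^3 - 6*a^2*h + 3*a*h^2 + 10*h^3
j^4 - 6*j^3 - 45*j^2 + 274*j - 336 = (j - 8)*(j - 3)*(j - 2)*(j + 7)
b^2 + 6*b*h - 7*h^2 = (b - h)*(b + 7*h)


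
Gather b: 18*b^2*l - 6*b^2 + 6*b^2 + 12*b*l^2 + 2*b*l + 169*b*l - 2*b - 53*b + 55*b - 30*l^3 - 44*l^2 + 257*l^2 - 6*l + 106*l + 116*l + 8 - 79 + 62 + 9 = 18*b^2*l + b*(12*l^2 + 171*l) - 30*l^3 + 213*l^2 + 216*l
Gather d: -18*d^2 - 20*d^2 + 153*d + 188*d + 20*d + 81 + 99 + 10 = -38*d^2 + 361*d + 190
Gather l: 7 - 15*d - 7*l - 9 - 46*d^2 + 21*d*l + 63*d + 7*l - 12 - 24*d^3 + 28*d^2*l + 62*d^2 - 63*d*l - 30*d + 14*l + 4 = -24*d^3 + 16*d^2 + 18*d + l*(28*d^2 - 42*d + 14) - 10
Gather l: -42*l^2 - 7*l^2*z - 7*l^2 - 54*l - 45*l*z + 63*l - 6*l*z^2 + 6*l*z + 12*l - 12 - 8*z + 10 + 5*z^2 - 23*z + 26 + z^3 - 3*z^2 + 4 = l^2*(-7*z - 49) + l*(-6*z^2 - 39*z + 21) + z^3 + 2*z^2 - 31*z + 28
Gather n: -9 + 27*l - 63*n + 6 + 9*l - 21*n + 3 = 36*l - 84*n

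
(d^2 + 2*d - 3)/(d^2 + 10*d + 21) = (d - 1)/(d + 7)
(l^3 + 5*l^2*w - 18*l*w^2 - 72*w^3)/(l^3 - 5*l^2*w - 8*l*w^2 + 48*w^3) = (-l - 6*w)/(-l + 4*w)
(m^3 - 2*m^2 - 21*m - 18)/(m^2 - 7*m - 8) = (m^2 - 3*m - 18)/(m - 8)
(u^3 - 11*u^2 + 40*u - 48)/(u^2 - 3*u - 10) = (-u^3 + 11*u^2 - 40*u + 48)/(-u^2 + 3*u + 10)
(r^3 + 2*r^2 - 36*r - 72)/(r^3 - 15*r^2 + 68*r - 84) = (r^2 + 8*r + 12)/(r^2 - 9*r + 14)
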